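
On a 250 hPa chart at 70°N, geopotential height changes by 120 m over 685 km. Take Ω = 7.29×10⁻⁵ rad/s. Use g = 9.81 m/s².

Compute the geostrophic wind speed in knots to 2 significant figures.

Coriolis parameter at 70°N:
f = 2Ω sin φ = 2 × 7.29×10⁻⁵ × sin 70° = 1.37×10⁻⁴ s⁻¹
Height gradient: |∂Z/∂n| = 120 m / 685000 m = 1.75×10⁻⁴
On a pressure surface, geostrophic balance gives V_g = (g/f)|∂Z/∂n|:
V_g = 9.81 × 1.75×10⁻⁴ / 1.37×10⁻⁴ = 12.5 m/s
Converting: 12.5 m/s × 1.944 = 24 knots

24 knots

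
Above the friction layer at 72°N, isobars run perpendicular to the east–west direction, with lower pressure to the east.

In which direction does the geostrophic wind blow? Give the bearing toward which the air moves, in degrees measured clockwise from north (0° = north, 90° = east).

The pressure-gradient force points toward the east (bearing 090°).
Geostrophic balance: in the Northern Hemisphere the Coriolis force deflects motion to the right, so the geostrophic wind blows 90° to the right of the pressure-gradient force (low pressure on the left).
Rotating 090° by 90° clockwise gives 180° — the wind blows toward the south.

180°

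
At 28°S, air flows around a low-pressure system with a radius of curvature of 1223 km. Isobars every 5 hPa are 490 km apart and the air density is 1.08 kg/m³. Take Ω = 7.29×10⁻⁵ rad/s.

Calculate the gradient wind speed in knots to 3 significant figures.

Coriolis parameter at 28°S:
f = 2Ω sin φ = 2 × 7.29×10⁻⁵ × sin 28° = 6.84×10⁻⁵ s⁻¹
Pressure gradient: |∂P/∂n| = 500 Pa / 490000 m = 1.02×10⁻³ Pa/m
Geostrophic speed: V_g = |∂P/∂n|/(fρ) = 1.02×10⁻³/(6.84×10⁻⁵ × 1.08) = 13.8 m/s
Around a low, centrifugal force acts outward with Coriolis, so pressure-gradient force balances both:
(1/ρ)|∂P/∂n| = fV + V²/R  →  V² + fR·V − fR·V_g = 0
With fR = 6.84×10⁻⁵ × 1223×10³ m = 83.7 m/s:
V = [−fR + √((fR)² + 4 fR V_g)]/2 = [−83.7 + √(83.7² + 4×83.7×13.8)]/2 = 12.1 m/s
Subgeostrophic (V < V_g = 13.8 m/s), as expected around a low.
Converting: 12.1 m/s × 1.944 = 23.5 knots

23.5 knots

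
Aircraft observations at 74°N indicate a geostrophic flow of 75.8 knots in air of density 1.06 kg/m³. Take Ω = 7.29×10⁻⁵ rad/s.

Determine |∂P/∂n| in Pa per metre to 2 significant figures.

Coriolis parameter at 74°N:
f = 2Ω sin φ = 2 × 7.29×10⁻⁵ × sin 74° = 1.40×10⁻⁴ s⁻¹
Wind speed in SI: 75.8 knots = 39.0 m/s
Geostrophic balance rearranged: |∂P/∂n| = f ρ V_g
|∂P/∂n| = 1.40×10⁻⁴ × 1.06 × 39.0 = 5.79×10⁻³ Pa/m

5.8×10⁻³ Pa/m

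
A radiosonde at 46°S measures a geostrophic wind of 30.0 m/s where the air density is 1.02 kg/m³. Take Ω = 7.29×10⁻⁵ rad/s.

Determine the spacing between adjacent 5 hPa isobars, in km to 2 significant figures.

Coriolis parameter at 46°S:
f = 2Ω sin φ = 2 × 7.29×10⁻⁵ × sin 46° = 1.05×10⁻⁴ s⁻¹
Geostrophic balance rearranged: |∂P/∂n| = f ρ V_g
|∂P/∂n| = 1.05×10⁻⁴ × 1.02 × 30.0 = 3.21×10⁻³ Pa/m
Isobar spacing: Δn = ΔP/|∂P/∂n| = 500 Pa / 3.21×10⁻³ Pa/m = 155796 m ≈ 160 km

160 km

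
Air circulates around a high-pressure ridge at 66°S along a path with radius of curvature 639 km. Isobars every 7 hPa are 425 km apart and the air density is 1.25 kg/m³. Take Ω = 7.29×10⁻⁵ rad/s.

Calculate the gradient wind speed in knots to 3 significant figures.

22.2 knots

Coriolis parameter at 66°S:
f = 2Ω sin φ = 2 × 7.29×10⁻⁵ × sin 66° = 1.33×10⁻⁴ s⁻¹
Pressure gradient: |∂P/∂n| = 700 Pa / 425000 m = 1.65×10⁻³ Pa/m
Geostrophic speed: V_g = |∂P/∂n|/(fρ) = 1.65×10⁻³/(1.33×10⁻⁴ × 1.25) = 9.89 m/s
Around a high, pressure-gradient force acts outward with centrifugal, so Coriolis balances both:
fV = (1/ρ)|∂P/∂n| + V²/R  →  V² − fR·V + fR·V_g = 0
With fR = 1.33×10⁻⁴ × 639×10³ m = 85.1 m/s:
V = [fR − √((fR)² − 4 fR V_g)]/2 = [85.1 − √(85.1² − 4×85.1×9.89)]/2 = 11.4 m/s
Supergeostrophic (V > V_g = 9.89 m/s), as expected around a high.
Converting: 11.4 m/s × 1.944 = 22.2 knots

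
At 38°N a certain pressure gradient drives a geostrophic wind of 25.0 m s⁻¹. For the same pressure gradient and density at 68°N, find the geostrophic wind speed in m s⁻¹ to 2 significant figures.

With the same pressure gradient and density, V_g ∝ 1/f ∝ 1/sin φ.
V₂ = V₁ · sin φ₁ / sin φ₂ = 25.0 × sin 38° / sin 68°
V₂ = 25.0 × 0.6157/0.9272 = 17 m s⁻¹

17 m s⁻¹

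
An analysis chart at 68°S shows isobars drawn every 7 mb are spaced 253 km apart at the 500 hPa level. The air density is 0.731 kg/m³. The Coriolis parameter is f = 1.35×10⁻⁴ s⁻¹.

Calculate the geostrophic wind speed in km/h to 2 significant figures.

Pressure gradient: |∂P/∂n| = 700 Pa / 253000 m = 2.77×10⁻³ Pa/m
Geostrophic balance (pressure-gradient force = Coriolis force):
V_g = (1/(fρ)) |∂P/∂n| = 2.77×10⁻³ / (1.35×10⁻⁴ × 0.731) = 28.0 m/s
Converting: 28.0 m/s × 3.6 = 100 km/h

100 km/h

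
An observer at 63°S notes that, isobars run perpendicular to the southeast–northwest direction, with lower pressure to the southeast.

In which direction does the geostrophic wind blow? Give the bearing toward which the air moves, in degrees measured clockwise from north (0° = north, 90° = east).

The pressure-gradient force points toward the southeast (bearing 135°).
Geostrophic balance: in the Southern Hemisphere the Coriolis force deflects motion to the left, so the geostrophic wind blows 90° to the left of the pressure-gradient force (low pressure on the right).
Rotating 135° by 90° counterclockwise gives 045° — the wind blows toward the northeast.

045°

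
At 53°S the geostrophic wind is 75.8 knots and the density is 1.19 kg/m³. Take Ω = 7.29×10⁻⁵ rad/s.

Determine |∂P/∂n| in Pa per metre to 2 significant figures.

Coriolis parameter at 53°S:
f = 2Ω sin φ = 2 × 7.29×10⁻⁵ × sin 53° = 1.16×10⁻⁴ s⁻¹
Wind speed in SI: 75.8 knots = 39.0 m/s
Geostrophic balance rearranged: |∂P/∂n| = f ρ V_g
|∂P/∂n| = 1.16×10⁻⁴ × 1.19 × 39.0 = 5.40×10⁻³ Pa/m

5.4×10⁻³ Pa/m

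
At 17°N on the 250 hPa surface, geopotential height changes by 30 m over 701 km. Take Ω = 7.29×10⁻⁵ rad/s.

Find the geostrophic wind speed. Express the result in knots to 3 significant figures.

Coriolis parameter at 17°N:
f = 2Ω sin φ = 2 × 7.29×10⁻⁵ × sin 17° = 4.26×10⁻⁵ s⁻¹
Height gradient: |∂Z/∂n| = 30 m / 701000 m = 4.28×10⁻⁵
On a pressure surface, geostrophic balance gives V_g = (g/f)|∂Z/∂n|:
V_g = 9.81 × 4.28×10⁻⁵ / 4.26×10⁻⁵ = 9.85 m/s
Converting: 9.85 m/s × 1.944 = 19.1 knots

19.1 knots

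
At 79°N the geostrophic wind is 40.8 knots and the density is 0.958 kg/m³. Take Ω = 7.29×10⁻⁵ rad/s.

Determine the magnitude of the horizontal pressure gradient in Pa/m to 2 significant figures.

2.9×10⁻³ Pa/m

Coriolis parameter at 79°N:
f = 2Ω sin φ = 2 × 7.29×10⁻⁵ × sin 79° = 1.43×10⁻⁴ s⁻¹
Wind speed in SI: 40.8 knots = 21.0 m/s
Geostrophic balance rearranged: |∂P/∂n| = f ρ V_g
|∂P/∂n| = 1.43×10⁻⁴ × 0.958 × 21.0 = 2.88×10⁻³ Pa/m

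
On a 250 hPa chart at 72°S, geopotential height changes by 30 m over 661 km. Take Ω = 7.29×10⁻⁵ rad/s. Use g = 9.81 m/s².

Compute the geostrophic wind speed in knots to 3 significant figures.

6.24 knots

Coriolis parameter at 72°S:
f = 2Ω sin φ = 2 × 7.29×10⁻⁵ × sin 72° = 1.39×10⁻⁴ s⁻¹
Height gradient: |∂Z/∂n| = 30 m / 661000 m = 4.54×10⁻⁵
On a pressure surface, geostrophic balance gives V_g = (g/f)|∂Z/∂n|:
V_g = 9.81 × 4.54×10⁻⁵ / 1.39×10⁻⁴ = 3.21 m/s
Converting: 3.21 m/s × 1.944 = 6.24 knots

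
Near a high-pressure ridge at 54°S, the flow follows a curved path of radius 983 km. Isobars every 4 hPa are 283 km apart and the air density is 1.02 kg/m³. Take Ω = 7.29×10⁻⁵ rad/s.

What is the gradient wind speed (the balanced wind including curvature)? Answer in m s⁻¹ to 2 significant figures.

Coriolis parameter at 54°S:
f = 2Ω sin φ = 2 × 7.29×10⁻⁵ × sin 54° = 1.18×10⁻⁴ s⁻¹
Pressure gradient: |∂P/∂n| = 400 Pa / 283000 m = 1.41×10⁻³ Pa/m
Geostrophic speed: V_g = |∂P/∂n|/(fρ) = 1.41×10⁻³/(1.18×10⁻⁴ × 1.02) = 11.7 m/s
Around a high, pressure-gradient force acts outward with centrifugal, so Coriolis balances both:
fV = (1/ρ)|∂P/∂n| + V²/R  →  V² − fR·V + fR·V_g = 0
With fR = 1.18×10⁻⁴ × 983×10³ m = 116 m/s:
V = [fR − √((fR)² − 4 fR V_g)]/2 = [116 − √(116² − 4×116×11.7)]/2 = 13.3 m/s
Supergeostrophic (V > V_g = 11.7 m/s), as expected around a high.

13 m s⁻¹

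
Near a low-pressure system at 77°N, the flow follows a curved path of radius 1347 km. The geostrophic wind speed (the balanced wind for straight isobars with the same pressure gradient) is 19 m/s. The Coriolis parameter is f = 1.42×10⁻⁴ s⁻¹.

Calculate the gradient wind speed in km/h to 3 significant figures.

62.7 km/h

Around a low, centrifugal force acts outward with Coriolis, so pressure-gradient force balances both:
(1/ρ)|∂P/∂n| = fV + V²/R  →  V² + fR·V − fR·V_g = 0
With fR = 1.42×10⁻⁴ × 1347×10³ m = 191 m/s:
V = [−fR + √((fR)² + 4 fR V_g)]/2 = [−191 + √(191² + 4×191×19)]/2 = 17.4 m/s
Subgeostrophic (V < V_g = 19 m/s), as expected around a low.
Converting: 17.4 m/s × 3.6 = 62.7 km/h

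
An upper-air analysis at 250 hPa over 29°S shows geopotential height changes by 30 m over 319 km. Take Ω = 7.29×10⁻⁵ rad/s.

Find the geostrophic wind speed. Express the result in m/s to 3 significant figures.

Coriolis parameter at 29°S:
f = 2Ω sin φ = 2 × 7.29×10⁻⁵ × sin 29° = 7.07×10⁻⁵ s⁻¹
Height gradient: |∂Z/∂n| = 30 m / 319000 m = 9.40×10⁻⁵
On a pressure surface, geostrophic balance gives V_g = (g/f)|∂Z/∂n|:
V_g = 9.81 × 9.40×10⁻⁵ / 7.07×10⁻⁵ = 13.1 m/s

13.1 m/s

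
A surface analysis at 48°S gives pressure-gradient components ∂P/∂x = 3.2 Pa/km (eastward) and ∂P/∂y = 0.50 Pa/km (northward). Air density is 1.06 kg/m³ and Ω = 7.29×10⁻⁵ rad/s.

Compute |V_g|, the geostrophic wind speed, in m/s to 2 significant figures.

Coriolis parameter at 48°S:
f = 2Ω sin φ = 2 × 7.29×10⁻⁵ × sin 48° = 1.08×10⁻⁴ s⁻¹
In the Southern Hemisphere f is negative: f = −1.08×10⁻⁴ s⁻¹.
Component geostrophic relations (x east, y north):
u_g = −(1/(fρ)) ∂P/∂y,  v_g = (1/(fρ)) ∂P/∂x
u_g = −(0.50×10⁻³)/(−1.08×10⁻⁴ × 1.06) = 4.35 m/s;  v_g = (3.2×10⁻³)/(−1.08×10⁻⁴ × 1.06) = −27.9 m/s
|V_g| = √(u_g² + v_g²) = 28.2 m/s

28 m/s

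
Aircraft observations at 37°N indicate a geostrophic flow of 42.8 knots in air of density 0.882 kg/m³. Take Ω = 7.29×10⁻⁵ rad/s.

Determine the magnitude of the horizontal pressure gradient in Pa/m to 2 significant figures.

Coriolis parameter at 37°N:
f = 2Ω sin φ = 2 × 7.29×10⁻⁵ × sin 37° = 8.77×10⁻⁵ s⁻¹
Wind speed in SI: 42.8 knots = 22.0 m/s
Geostrophic balance rearranged: |∂P/∂n| = f ρ V_g
|∂P/∂n| = 8.77×10⁻⁵ × 0.882 × 22.0 = 1.70×10⁻³ Pa/m

1.7×10⁻³ Pa/m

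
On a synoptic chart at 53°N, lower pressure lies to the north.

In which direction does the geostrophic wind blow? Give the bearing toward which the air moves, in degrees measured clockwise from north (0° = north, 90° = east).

The pressure-gradient force points toward the north (bearing 000°).
Geostrophic balance: in the Northern Hemisphere the Coriolis force deflects motion to the right, so the geostrophic wind blows 90° to the right of the pressure-gradient force (low pressure on the left).
Rotating 000° by 90° clockwise gives 090° — the wind blows toward the east.

090°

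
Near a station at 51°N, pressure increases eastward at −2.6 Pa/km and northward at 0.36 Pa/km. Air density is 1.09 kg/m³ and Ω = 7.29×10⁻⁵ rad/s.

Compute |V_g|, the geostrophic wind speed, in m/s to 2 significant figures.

Coriolis parameter at 51°N:
f = 2Ω sin φ = 2 × 7.29×10⁻⁵ × sin 51° = 1.13×10⁻⁴ s⁻¹
Component geostrophic relations (x east, y north):
u_g = −(1/(fρ)) ∂P/∂y,  v_g = (1/(fρ)) ∂P/∂x
u_g = −(0.36×10⁻³)/(1.13×10⁻⁴ × 1.09) = −2.91 m/s;  v_g = (−2.6×10⁻³)/(1.13×10⁻⁴ × 1.09) = −21.1 m/s
|V_g| = √(u_g² + v_g²) = 21.3 m/s

21 m/s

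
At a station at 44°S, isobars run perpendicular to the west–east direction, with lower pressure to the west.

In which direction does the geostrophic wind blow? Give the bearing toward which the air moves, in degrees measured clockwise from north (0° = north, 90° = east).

The pressure-gradient force points toward the west (bearing 270°).
Geostrophic balance: in the Southern Hemisphere the Coriolis force deflects motion to the left, so the geostrophic wind blows 90° to the left of the pressure-gradient force (low pressure on the right).
Rotating 270° by 90° counterclockwise gives 180° — the wind blows toward the south.

180°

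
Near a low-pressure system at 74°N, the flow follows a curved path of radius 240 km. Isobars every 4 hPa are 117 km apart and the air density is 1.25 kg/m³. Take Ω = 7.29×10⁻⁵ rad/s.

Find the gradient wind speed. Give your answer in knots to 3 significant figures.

26.9 knots

Coriolis parameter at 74°N:
f = 2Ω sin φ = 2 × 7.29×10⁻⁵ × sin 74° = 1.40×10⁻⁴ s⁻¹
Pressure gradient: |∂P/∂n| = 400 Pa / 117000 m = 3.42×10⁻³ Pa/m
Geostrophic speed: V_g = |∂P/∂n|/(fρ) = 3.42×10⁻³/(1.40×10⁻⁴ × 1.25) = 19.5 m/s
Around a low, centrifugal force acts outward with Coriolis, so pressure-gradient force balances both:
(1/ρ)|∂P/∂n| = fV + V²/R  →  V² + fR·V − fR·V_g = 0
With fR = 1.40×10⁻⁴ × 240×10³ m = 33.6 m/s:
V = [−fR + √((fR)² + 4 fR V_g)]/2 = [−33.6 + √(33.6² + 4×33.6×19.5)]/2 = 13.8 m/s
Subgeostrophic (V < V_g = 19.5 m/s), as expected around a low.
Converting: 13.8 m/s × 1.944 = 26.9 knots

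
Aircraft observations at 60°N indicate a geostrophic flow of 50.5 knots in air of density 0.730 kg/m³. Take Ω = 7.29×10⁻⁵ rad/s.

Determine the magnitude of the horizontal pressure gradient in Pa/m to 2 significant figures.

Coriolis parameter at 60°N:
f = 2Ω sin φ = 2 × 7.29×10⁻⁵ × sin 60° = 1.26×10⁻⁴ s⁻¹
Wind speed in SI: 50.5 knots = 26.0 m/s
Geostrophic balance rearranged: |∂P/∂n| = f ρ V_g
|∂P/∂n| = 1.26×10⁻⁴ × 0.730 × 26.0 = 2.39×10⁻³ Pa/m

2.4×10⁻³ Pa/m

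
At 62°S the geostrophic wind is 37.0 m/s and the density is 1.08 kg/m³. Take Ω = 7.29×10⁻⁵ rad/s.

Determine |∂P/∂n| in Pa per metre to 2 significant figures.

5.1×10⁻³ Pa/m

Coriolis parameter at 62°S:
f = 2Ω sin φ = 2 × 7.29×10⁻⁵ × sin 62° = 1.29×10⁻⁴ s⁻¹
Geostrophic balance rearranged: |∂P/∂n| = f ρ V_g
|∂P/∂n| = 1.29×10⁻⁴ × 1.08 × 37.0 = 5.14×10⁻³ Pa/m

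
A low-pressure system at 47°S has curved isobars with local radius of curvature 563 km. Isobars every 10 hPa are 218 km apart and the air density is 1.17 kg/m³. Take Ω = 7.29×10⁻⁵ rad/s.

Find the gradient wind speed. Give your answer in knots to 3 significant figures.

50.0 knots

Coriolis parameter at 47°S:
f = 2Ω sin φ = 2 × 7.29×10⁻⁵ × sin 47° = 1.07×10⁻⁴ s⁻¹
Pressure gradient: |∂P/∂n| = 1000 Pa / 218000 m = 4.59×10⁻³ Pa/m
Geostrophic speed: V_g = |∂P/∂n|/(fρ) = 4.59×10⁻³/(1.07×10⁻⁴ × 1.17) = 36.8 m/s
Around a low, centrifugal force acts outward with Coriolis, so pressure-gradient force balances both:
(1/ρ)|∂P/∂n| = fV + V²/R  →  V² + fR·V − fR·V_g = 0
With fR = 1.07×10⁻⁴ × 563×10³ m = 60.0 m/s:
V = [−fR + √((fR)² + 4 fR V_g)]/2 = [−60.0 + √(60.0² + 4×60.0×36.8)]/2 = 25.7 m/s
Subgeostrophic (V < V_g = 36.8 m/s), as expected around a low.
Converting: 25.7 m/s × 1.944 = 50.0 knots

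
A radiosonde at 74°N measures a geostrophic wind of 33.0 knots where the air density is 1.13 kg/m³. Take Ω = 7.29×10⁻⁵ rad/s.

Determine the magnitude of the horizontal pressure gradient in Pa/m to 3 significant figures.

2.69×10⁻³ Pa/m

Coriolis parameter at 74°N:
f = 2Ω sin φ = 2 × 7.29×10⁻⁵ × sin 74° = 1.40×10⁻⁴ s⁻¹
Wind speed in SI: 33.0 knots = 17.0 m/s
Geostrophic balance rearranged: |∂P/∂n| = f ρ V_g
|∂P/∂n| = 1.40×10⁻⁴ × 1.13 × 17.0 = 2.69×10⁻³ Pa/m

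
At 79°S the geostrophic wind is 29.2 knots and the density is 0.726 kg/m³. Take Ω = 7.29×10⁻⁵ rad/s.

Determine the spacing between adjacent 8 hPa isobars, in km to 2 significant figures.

Coriolis parameter at 79°S:
f = 2Ω sin φ = 2 × 7.29×10⁻⁵ × sin 79° = 1.43×10⁻⁴ s⁻¹
Wind speed in SI: 29.2 knots = 15.0 m/s
Geostrophic balance rearranged: |∂P/∂n| = f ρ V_g
|∂P/∂n| = 1.43×10⁻⁴ × 0.726 × 15.0 = 1.56×10⁻³ Pa/m
Isobar spacing: Δn = ΔP/|∂P/∂n| = 800 Pa / 1.56×10⁻³ Pa/m = 512541 m ≈ 510 km

510 km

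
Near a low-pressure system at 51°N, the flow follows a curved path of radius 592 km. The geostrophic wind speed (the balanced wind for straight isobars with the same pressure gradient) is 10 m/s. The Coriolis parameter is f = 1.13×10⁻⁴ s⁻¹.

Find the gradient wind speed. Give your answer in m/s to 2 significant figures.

8.8 m/s

Around a low, centrifugal force acts outward with Coriolis, so pressure-gradient force balances both:
(1/ρ)|∂P/∂n| = fV + V²/R  →  V² + fR·V − fR·V_g = 0
With fR = 1.13×10⁻⁴ × 592×10³ m = 66.9 m/s:
V = [−fR + √((fR)² + 4 fR V_g)]/2 = [−66.9 + √(66.9² + 4×66.9×10)]/2 = 8.83 m/s
Subgeostrophic (V < V_g = 10 m/s), as expected around a low.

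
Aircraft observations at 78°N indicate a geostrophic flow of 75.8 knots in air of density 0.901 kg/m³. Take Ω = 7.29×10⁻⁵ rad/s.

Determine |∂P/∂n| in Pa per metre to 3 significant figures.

Coriolis parameter at 78°N:
f = 2Ω sin φ = 2 × 7.29×10⁻⁵ × sin 78° = 1.43×10⁻⁴ s⁻¹
Wind speed in SI: 75.8 knots = 39.0 m/s
Geostrophic balance rearranged: |∂P/∂n| = f ρ V_g
|∂P/∂n| = 1.43×10⁻⁴ × 0.901 × 39.0 = 5.01×10⁻³ Pa/m

5.01×10⁻³ Pa/m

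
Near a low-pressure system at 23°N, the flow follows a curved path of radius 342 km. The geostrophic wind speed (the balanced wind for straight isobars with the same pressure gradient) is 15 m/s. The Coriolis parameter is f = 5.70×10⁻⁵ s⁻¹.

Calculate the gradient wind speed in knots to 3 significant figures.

19.3 knots

Around a low, centrifugal force acts outward with Coriolis, so pressure-gradient force balances both:
(1/ρ)|∂P/∂n| = fV + V²/R  →  V² + fR·V − fR·V_g = 0
With fR = 5.70×10⁻⁵ × 342×10³ m = 19.5 m/s:
V = [−fR + √((fR)² + 4 fR V_g)]/2 = [−19.5 + √(19.5² + 4×19.5×15)]/2 = 9.94 m/s
Subgeostrophic (V < V_g = 15 m/s), as expected around a low.
Converting: 9.94 m/s × 1.944 = 19.3 knots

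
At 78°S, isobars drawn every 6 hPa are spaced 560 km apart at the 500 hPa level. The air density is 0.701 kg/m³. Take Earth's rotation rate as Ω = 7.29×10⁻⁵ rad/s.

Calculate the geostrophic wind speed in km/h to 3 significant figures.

38.6 km/h

Coriolis parameter at 78°S:
f = 2Ω sin φ = 2 × 7.29×10⁻⁵ × sin 78° = 1.43×10⁻⁴ s⁻¹
Pressure gradient: |∂P/∂n| = 600 Pa / 560000 m = 1.07×10⁻³ Pa/m
Geostrophic balance (pressure-gradient force = Coriolis force):
V_g = (1/(fρ)) |∂P/∂n| = 1.07×10⁻³ / (1.43×10⁻⁴ × 0.701) = 10.7 m/s
Converting: 10.7 m/s × 3.6 = 38.6 km/h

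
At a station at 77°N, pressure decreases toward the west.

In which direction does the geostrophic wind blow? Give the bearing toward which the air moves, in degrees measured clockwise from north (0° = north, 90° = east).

The pressure-gradient force points toward the west (bearing 270°).
Geostrophic balance: in the Northern Hemisphere the Coriolis force deflects motion to the right, so the geostrophic wind blows 90° to the right of the pressure-gradient force (low pressure on the left).
Rotating 270° by 90° clockwise gives 000° — the wind blows toward the north.

000°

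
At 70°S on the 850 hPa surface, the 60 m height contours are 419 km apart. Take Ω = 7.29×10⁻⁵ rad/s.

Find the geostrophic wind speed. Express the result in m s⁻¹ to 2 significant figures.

10 m s⁻¹

Coriolis parameter at 70°S:
f = 2Ω sin φ = 2 × 7.29×10⁻⁵ × sin 70° = 1.37×10⁻⁴ s⁻¹
Height gradient: |∂Z/∂n| = 60 m / 419000 m = 1.43×10⁻⁴
On a pressure surface, geostrophic balance gives V_g = (g/f)|∂Z/∂n|:
V_g = 9.81 × 1.43×10⁻⁴ / 1.37×10⁻⁴ = 10.3 m/s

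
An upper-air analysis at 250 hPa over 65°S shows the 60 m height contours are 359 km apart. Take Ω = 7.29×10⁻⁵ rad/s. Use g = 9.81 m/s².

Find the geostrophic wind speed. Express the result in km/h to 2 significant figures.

Coriolis parameter at 65°S:
f = 2Ω sin φ = 2 × 7.29×10⁻⁵ × sin 65° = 1.32×10⁻⁴ s⁻¹
Height gradient: |∂Z/∂n| = 60 m / 359000 m = 1.67×10⁻⁴
On a pressure surface, geostrophic balance gives V_g = (g/f)|∂Z/∂n|:
V_g = 9.81 × 1.67×10⁻⁴ / 1.32×10⁻⁴ = 12.4 m/s
Converting: 12.4 m/s × 3.6 = 45 km/h

45 km/h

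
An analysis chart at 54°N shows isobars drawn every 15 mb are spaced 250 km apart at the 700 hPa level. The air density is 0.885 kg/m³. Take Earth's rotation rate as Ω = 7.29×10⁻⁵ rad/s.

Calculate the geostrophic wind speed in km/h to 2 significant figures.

210 km/h

Coriolis parameter at 54°N:
f = 2Ω sin φ = 2 × 7.29×10⁻⁵ × sin 54° = 1.18×10⁻⁴ s⁻¹
Pressure gradient: |∂P/∂n| = 1500 Pa / 250000 m = 6.00×10⁻³ Pa/m
Geostrophic balance (pressure-gradient force = Coriolis force):
V_g = (1/(fρ)) |∂P/∂n| = 6.00×10⁻³ / (1.18×10⁻⁴ × 0.885) = 57.5 m/s
Converting: 57.5 m/s × 3.6 = 210 km/h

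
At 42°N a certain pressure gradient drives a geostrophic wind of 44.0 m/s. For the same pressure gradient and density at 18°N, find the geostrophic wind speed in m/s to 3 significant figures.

With the same pressure gradient and density, V_g ∝ 1/f ∝ 1/sin φ.
V₂ = V₁ · sin φ₁ / sin φ₂ = 44.0 × sin 42° / sin 18°
V₂ = 44.0 × 0.6691/0.3090 = 95.3 m/s

95.3 m/s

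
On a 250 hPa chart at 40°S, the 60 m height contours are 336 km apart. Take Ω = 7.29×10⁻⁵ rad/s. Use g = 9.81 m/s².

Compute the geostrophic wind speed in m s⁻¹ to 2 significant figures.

Coriolis parameter at 40°S:
f = 2Ω sin φ = 2 × 7.29×10⁻⁵ × sin 40° = 9.37×10⁻⁵ s⁻¹
Height gradient: |∂Z/∂n| = 60 m / 336000 m = 1.79×10⁻⁴
On a pressure surface, geostrophic balance gives V_g = (g/f)|∂Z/∂n|:
V_g = 9.81 × 1.79×10⁻⁴ / 9.37×10⁻⁵ = 18.7 m/s

19 m s⁻¹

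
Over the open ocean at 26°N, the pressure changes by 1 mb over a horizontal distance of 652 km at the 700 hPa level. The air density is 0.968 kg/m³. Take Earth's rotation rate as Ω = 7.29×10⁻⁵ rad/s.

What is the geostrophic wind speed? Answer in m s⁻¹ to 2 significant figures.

Coriolis parameter at 26°N:
f = 2Ω sin φ = 2 × 7.29×10⁻⁵ × sin 26° = 6.39×10⁻⁵ s⁻¹
Pressure gradient: |∂P/∂n| = 100 Pa / 652000 m = 1.53×10⁻⁴ Pa/m
Geostrophic balance (pressure-gradient force = Coriolis force):
V_g = (1/(fρ)) |∂P/∂n| = 1.53×10⁻⁴ / (6.39×10⁻⁵ × 0.968) = 2.48 m/s

2.5 m s⁻¹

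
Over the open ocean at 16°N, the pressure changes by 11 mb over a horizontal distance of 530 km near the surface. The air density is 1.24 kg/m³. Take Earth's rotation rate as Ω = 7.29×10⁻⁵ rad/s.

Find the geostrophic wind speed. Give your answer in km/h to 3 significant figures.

Coriolis parameter at 16°N:
f = 2Ω sin φ = 2 × 7.29×10⁻⁵ × sin 16° = 4.02×10⁻⁵ s⁻¹
Pressure gradient: |∂P/∂n| = 1100 Pa / 530000 m = 2.08×10⁻³ Pa/m
Geostrophic balance (pressure-gradient force = Coriolis force):
V_g = (1/(fρ)) |∂P/∂n| = 2.08×10⁻³ / (4.02×10⁻⁵ × 1.24) = 41.6 m/s
Converting: 41.6 m/s × 3.6 = 150 km/h

150 km/h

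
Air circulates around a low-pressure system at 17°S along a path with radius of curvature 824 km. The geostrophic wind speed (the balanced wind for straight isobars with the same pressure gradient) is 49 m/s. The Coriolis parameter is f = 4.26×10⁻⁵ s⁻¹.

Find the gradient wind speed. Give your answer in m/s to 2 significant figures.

Around a low, centrifugal force acts outward with Coriolis, so pressure-gradient force balances both:
(1/ρ)|∂P/∂n| = fV + V²/R  →  V² + fR·V − fR·V_g = 0
With fR = 4.26×10⁻⁵ × 824×10³ m = 35.1 m/s:
V = [−fR + √((fR)² + 4 fR V_g)]/2 = [−35.1 + √(35.1² + 4×35.1×49)]/2 = 27.5 m/s
Subgeostrophic (V < V_g = 49 m/s), as expected around a low.

27 m/s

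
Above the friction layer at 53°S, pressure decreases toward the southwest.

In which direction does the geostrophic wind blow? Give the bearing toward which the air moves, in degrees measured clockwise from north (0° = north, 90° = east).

135°

The pressure-gradient force points toward the southwest (bearing 225°).
Geostrophic balance: in the Southern Hemisphere the Coriolis force deflects motion to the left, so the geostrophic wind blows 90° to the left of the pressure-gradient force (low pressure on the right).
Rotating 225° by 90° counterclockwise gives 135° — the wind blows toward the southeast.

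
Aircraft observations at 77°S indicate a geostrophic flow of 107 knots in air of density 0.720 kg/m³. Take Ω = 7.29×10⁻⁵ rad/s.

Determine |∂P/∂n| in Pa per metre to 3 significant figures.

5.63×10⁻³ Pa/m

Coriolis parameter at 77°S:
f = 2Ω sin φ = 2 × 7.29×10⁻⁵ × sin 77° = 1.42×10⁻⁴ s⁻¹
Wind speed in SI: 107 knots = 55.0 m/s
Geostrophic balance rearranged: |∂P/∂n| = f ρ V_g
|∂P/∂n| = 1.42×10⁻⁴ × 0.720 × 55.0 = 5.63×10⁻³ Pa/m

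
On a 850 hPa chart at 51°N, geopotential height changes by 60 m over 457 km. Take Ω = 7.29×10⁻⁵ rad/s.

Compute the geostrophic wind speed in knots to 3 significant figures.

22.1 knots

Coriolis parameter at 51°N:
f = 2Ω sin φ = 2 × 7.29×10⁻⁵ × sin 51° = 1.13×10⁻⁴ s⁻¹
Height gradient: |∂Z/∂n| = 60 m / 457000 m = 1.31×10⁻⁴
On a pressure surface, geostrophic balance gives V_g = (g/f)|∂Z/∂n|:
V_g = 9.81 × 1.31×10⁻⁴ / 1.13×10⁻⁴ = 11.4 m/s
Converting: 11.4 m/s × 1.944 = 22.1 knots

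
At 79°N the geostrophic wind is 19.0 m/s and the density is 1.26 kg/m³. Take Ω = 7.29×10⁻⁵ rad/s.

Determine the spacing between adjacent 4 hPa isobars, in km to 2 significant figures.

Coriolis parameter at 79°N:
f = 2Ω sin φ = 2 × 7.29×10⁻⁵ × sin 79° = 1.43×10⁻⁴ s⁻¹
Geostrophic balance rearranged: |∂P/∂n| = f ρ V_g
|∂P/∂n| = 1.43×10⁻⁴ × 1.26 × 19.0 = 3.43×10⁻³ Pa/m
Isobar spacing: Δn = ΔP/|∂P/∂n| = 400 Pa / 3.43×10⁻³ Pa/m = 116743 m ≈ 120 km

120 km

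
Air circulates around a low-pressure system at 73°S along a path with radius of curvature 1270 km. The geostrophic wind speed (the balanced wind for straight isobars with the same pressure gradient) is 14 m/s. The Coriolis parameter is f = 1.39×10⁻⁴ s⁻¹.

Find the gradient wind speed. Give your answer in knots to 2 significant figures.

25 knots

Around a low, centrifugal force acts outward with Coriolis, so pressure-gradient force balances both:
(1/ρ)|∂P/∂n| = fV + V²/R  →  V² + fR·V − fR·V_g = 0
With fR = 1.39×10⁻⁴ × 1270×10³ m = 177 m/s:
V = [−fR + √((fR)² + 4 fR V_g)]/2 = [−177 + √(177² + 4×177×14)]/2 = 13 m/s
Subgeostrophic (V < V_g = 14 m/s), as expected around a low.
Converting: 13 m/s × 1.944 = 25 knots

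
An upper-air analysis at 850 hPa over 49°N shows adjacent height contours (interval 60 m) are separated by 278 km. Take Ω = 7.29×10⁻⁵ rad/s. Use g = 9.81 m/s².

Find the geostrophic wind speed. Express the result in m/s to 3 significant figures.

Coriolis parameter at 49°N:
f = 2Ω sin φ = 2 × 7.29×10⁻⁵ × sin 49° = 1.10×10⁻⁴ s⁻¹
Height gradient: |∂Z/∂n| = 60 m / 278000 m = 2.16×10⁻⁴
On a pressure surface, geostrophic balance gives V_g = (g/f)|∂Z/∂n|:
V_g = 9.81 × 2.16×10⁻⁴ / 1.10×10⁻⁴ = 19.2 m/s

19.2 m/s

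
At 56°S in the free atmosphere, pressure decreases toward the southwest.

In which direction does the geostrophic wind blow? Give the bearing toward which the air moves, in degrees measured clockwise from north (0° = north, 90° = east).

135°

The pressure-gradient force points toward the southwest (bearing 225°).
Geostrophic balance: in the Southern Hemisphere the Coriolis force deflects motion to the left, so the geostrophic wind blows 90° to the left of the pressure-gradient force (low pressure on the right).
Rotating 225° by 90° counterclockwise gives 135° — the wind blows toward the southeast.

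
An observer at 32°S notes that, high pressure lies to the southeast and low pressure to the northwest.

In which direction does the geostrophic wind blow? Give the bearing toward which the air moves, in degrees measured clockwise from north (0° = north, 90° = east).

The pressure-gradient force points toward the northwest (bearing 315°).
Geostrophic balance: in the Southern Hemisphere the Coriolis force deflects motion to the left, so the geostrophic wind blows 90° to the left of the pressure-gradient force (low pressure on the right).
Rotating 315° by 90° counterclockwise gives 225° — the wind blows toward the southwest.

225°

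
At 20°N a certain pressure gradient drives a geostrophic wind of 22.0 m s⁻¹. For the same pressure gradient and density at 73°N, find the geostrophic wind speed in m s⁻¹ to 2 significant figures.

With the same pressure gradient and density, V_g ∝ 1/f ∝ 1/sin φ.
V₂ = V₁ · sin φ₁ / sin φ₂ = 22.0 × sin 20° / sin 73°
V₂ = 22.0 × 0.3420/0.9563 = 7.9 m s⁻¹

7.9 m s⁻¹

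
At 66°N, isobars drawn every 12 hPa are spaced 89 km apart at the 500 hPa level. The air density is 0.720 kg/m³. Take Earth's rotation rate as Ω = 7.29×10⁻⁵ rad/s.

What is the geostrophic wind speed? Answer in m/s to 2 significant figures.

140 m/s

Coriolis parameter at 66°N:
f = 2Ω sin φ = 2 × 7.29×10⁻⁵ × sin 66° = 1.33×10⁻⁴ s⁻¹
Pressure gradient: |∂P/∂n| = 1200 Pa / 89000 m = 1.35×10⁻² Pa/m
Geostrophic balance (pressure-gradient force = Coriolis force):
V_g = (1/(fρ)) |∂P/∂n| = 1.35×10⁻² / (1.33×10⁻⁴ × 0.720) = 141 m/s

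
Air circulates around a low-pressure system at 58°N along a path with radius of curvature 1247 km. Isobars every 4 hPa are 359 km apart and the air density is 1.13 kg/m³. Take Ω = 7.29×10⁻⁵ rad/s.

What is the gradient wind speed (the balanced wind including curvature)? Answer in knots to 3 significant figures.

14.8 knots

Coriolis parameter at 58°N:
f = 2Ω sin φ = 2 × 7.29×10⁻⁵ × sin 58° = 1.24×10⁻⁴ s⁻¹
Pressure gradient: |∂P/∂n| = 400 Pa / 359000 m = 1.11×10⁻³ Pa/m
Geostrophic speed: V_g = |∂P/∂n|/(fρ) = 1.11×10⁻³/(1.24×10⁻⁴ × 1.13) = 7.97 m/s
Around a low, centrifugal force acts outward with Coriolis, so pressure-gradient force balances both:
(1/ρ)|∂P/∂n| = fV + V²/R  →  V² + fR·V − fR·V_g = 0
With fR = 1.24×10⁻⁴ × 1247×10³ m = 154 m/s:
V = [−fR + √((fR)² + 4 fR V_g)]/2 = [−154 + √(154² + 4×154×7.97)]/2 = 7.6 m/s
Subgeostrophic (V < V_g = 7.97 m/s), as expected around a low.
Converting: 7.6 m/s × 1.944 = 14.8 knots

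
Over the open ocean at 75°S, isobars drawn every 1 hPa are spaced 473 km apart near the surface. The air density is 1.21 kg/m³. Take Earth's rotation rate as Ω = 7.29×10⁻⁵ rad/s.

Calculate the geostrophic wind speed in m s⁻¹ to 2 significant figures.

1.2 m s⁻¹

Coriolis parameter at 75°S:
f = 2Ω sin φ = 2 × 7.29×10⁻⁵ × sin 75° = 1.41×10⁻⁴ s⁻¹
Pressure gradient: |∂P/∂n| = 100 Pa / 473000 m = 2.11×10⁻⁴ Pa/m
Geostrophic balance (pressure-gradient force = Coriolis force):
V_g = (1/(fρ)) |∂P/∂n| = 2.11×10⁻⁴ / (1.41×10⁻⁴ × 1.21) = 1.24 m/s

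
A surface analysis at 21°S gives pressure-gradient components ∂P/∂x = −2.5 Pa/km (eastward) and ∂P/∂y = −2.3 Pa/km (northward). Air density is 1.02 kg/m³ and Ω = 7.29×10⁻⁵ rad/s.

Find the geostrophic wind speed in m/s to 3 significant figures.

Coriolis parameter at 21°S:
f = 2Ω sin φ = 2 × 7.29×10⁻⁵ × sin 21° = 5.23×10⁻⁵ s⁻¹
In the Southern Hemisphere f is negative: f = −5.23×10⁻⁵ s⁻¹.
Component geostrophic relations (x east, y north):
u_g = −(1/(fρ)) ∂P/∂y,  v_g = (1/(fρ)) ∂P/∂x
u_g = −(−2.3×10⁻³)/(−5.23×10⁻⁵ × 1.02) = −43.2 m/s;  v_g = (−2.5×10⁻³)/(−5.23×10⁻⁵ × 1.02) = 46.9 m/s
|V_g| = √(u_g² + v_g²) = 63.7 m/s

63.7 m/s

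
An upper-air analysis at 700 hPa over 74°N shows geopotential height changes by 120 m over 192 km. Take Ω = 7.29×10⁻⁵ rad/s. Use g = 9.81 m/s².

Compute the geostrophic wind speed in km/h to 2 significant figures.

160 km/h

Coriolis parameter at 74°N:
f = 2Ω sin φ = 2 × 7.29×10⁻⁵ × sin 74° = 1.40×10⁻⁴ s⁻¹
Height gradient: |∂Z/∂n| = 120 m / 192000 m = 6.25×10⁻⁴
On a pressure surface, geostrophic balance gives V_g = (g/f)|∂Z/∂n|:
V_g = 9.81 × 6.25×10⁻⁴ / 1.40×10⁻⁴ = 43.7 m/s
Converting: 43.7 m/s × 3.6 = 160 km/h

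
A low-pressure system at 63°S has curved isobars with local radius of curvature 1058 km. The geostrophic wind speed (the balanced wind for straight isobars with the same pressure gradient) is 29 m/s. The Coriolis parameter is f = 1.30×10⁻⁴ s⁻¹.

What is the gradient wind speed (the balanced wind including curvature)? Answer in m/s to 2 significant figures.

Around a low, centrifugal force acts outward with Coriolis, so pressure-gradient force balances both:
(1/ρ)|∂P/∂n| = fV + V²/R  →  V² + fR·V − fR·V_g = 0
With fR = 1.30×10⁻⁴ × 1058×10³ m = 138 m/s:
V = [−fR + √((fR)² + 4 fR V_g)]/2 = [−138 + √(138² + 4×138×29)]/2 = 24.6 m/s
Subgeostrophic (V < V_g = 29 m/s), as expected around a low.

25 m/s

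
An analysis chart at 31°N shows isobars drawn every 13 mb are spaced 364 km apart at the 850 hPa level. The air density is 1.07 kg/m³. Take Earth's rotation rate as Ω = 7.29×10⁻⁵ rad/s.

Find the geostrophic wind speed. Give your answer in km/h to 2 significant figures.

160 km/h

Coriolis parameter at 31°N:
f = 2Ω sin φ = 2 × 7.29×10⁻⁵ × sin 31° = 7.51×10⁻⁵ s⁻¹
Pressure gradient: |∂P/∂n| = 1300 Pa / 364000 m = 3.57×10⁻³ Pa/m
Geostrophic balance (pressure-gradient force = Coriolis force):
V_g = (1/(fρ)) |∂P/∂n| = 3.57×10⁻³ / (7.51×10⁻⁵ × 1.07) = 44.4 m/s
Converting: 44.4 m/s × 3.6 = 160 km/h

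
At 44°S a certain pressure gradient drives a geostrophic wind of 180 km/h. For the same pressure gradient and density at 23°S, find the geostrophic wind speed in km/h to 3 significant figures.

With the same pressure gradient and density, V_g ∝ 1/f ∝ 1/sin φ.
V₂ = V₁ · sin φ₁ / sin φ₂ = 180 × sin 44° / sin 23°
V₂ = 180 × 0.6947/0.3907 = 320 km/h

320 km/h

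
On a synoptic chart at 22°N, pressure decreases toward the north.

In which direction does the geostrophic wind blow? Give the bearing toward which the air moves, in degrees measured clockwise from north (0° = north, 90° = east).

090°

The pressure-gradient force points toward the north (bearing 000°).
Geostrophic balance: in the Northern Hemisphere the Coriolis force deflects motion to the right, so the geostrophic wind blows 90° to the right of the pressure-gradient force (low pressure on the left).
Rotating 000° by 90° clockwise gives 090° — the wind blows toward the east.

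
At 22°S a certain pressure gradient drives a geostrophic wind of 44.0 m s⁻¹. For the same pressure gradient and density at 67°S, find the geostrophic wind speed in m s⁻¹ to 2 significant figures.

18 m s⁻¹

With the same pressure gradient and density, V_g ∝ 1/f ∝ 1/sin φ.
V₂ = V₁ · sin φ₁ / sin φ₂ = 44.0 × sin 22° / sin 67°
V₂ = 44.0 × 0.3746/0.9205 = 18 m s⁻¹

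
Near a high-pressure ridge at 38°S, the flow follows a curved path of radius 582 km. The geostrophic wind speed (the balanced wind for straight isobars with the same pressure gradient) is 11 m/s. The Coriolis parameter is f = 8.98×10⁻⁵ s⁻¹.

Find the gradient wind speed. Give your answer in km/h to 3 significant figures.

Around a high, pressure-gradient force acts outward with centrifugal, so Coriolis balances both:
fV = (1/ρ)|∂P/∂n| + V²/R  →  V² − fR·V + fR·V_g = 0
With fR = 8.98×10⁻⁵ × 582×10³ m = 52.3 m/s:
V = [fR − √((fR)² − 4 fR V_g)]/2 = [52.3 − √(52.3² − 4×52.3×11)]/2 = 15.7 m/s
Supergeostrophic (V > V_g = 11 m/s), as expected around a high.
Converting: 15.7 m/s × 3.6 = 56.7 km/h

56.7 km/h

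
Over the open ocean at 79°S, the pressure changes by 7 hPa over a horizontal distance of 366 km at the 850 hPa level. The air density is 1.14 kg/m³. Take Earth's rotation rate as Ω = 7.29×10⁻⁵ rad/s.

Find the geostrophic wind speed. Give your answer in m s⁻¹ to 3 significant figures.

11.7 m s⁻¹

Coriolis parameter at 79°S:
f = 2Ω sin φ = 2 × 7.29×10⁻⁵ × sin 79° = 1.43×10⁻⁴ s⁻¹
Pressure gradient: |∂P/∂n| = 700 Pa / 366000 m = 1.91×10⁻³ Pa/m
Geostrophic balance (pressure-gradient force = Coriolis force):
V_g = (1/(fρ)) |∂P/∂n| = 1.91×10⁻³ / (1.43×10⁻⁴ × 1.14) = 11.7 m/s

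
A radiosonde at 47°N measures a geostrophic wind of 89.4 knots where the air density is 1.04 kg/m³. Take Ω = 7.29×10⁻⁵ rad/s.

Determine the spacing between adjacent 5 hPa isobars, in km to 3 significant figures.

98.0 km

Coriolis parameter at 47°N:
f = 2Ω sin φ = 2 × 7.29×10⁻⁵ × sin 47° = 1.07×10⁻⁴ s⁻¹
Wind speed in SI: 89.4 knots = 46.0 m/s
Geostrophic balance rearranged: |∂P/∂n| = f ρ V_g
|∂P/∂n| = 1.07×10⁻⁴ × 1.04 × 46.0 = 5.10×10⁻³ Pa/m
Isobar spacing: Δn = ΔP/|∂P/∂n| = 500 Pa / 5.10×10⁻³ Pa/m = 98034 m ≈ 98.0 km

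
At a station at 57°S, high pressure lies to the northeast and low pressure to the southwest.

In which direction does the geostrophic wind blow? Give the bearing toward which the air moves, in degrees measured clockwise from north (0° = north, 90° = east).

The pressure-gradient force points toward the southwest (bearing 225°).
Geostrophic balance: in the Southern Hemisphere the Coriolis force deflects motion to the left, so the geostrophic wind blows 90° to the left of the pressure-gradient force (low pressure on the right).
Rotating 225° by 90° counterclockwise gives 135° — the wind blows toward the southeast.

135°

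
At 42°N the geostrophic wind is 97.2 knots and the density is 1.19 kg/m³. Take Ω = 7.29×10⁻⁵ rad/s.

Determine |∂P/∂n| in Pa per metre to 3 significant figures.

5.81×10⁻³ Pa/m

Coriolis parameter at 42°N:
f = 2Ω sin φ = 2 × 7.29×10⁻⁵ × sin 42° = 9.76×10⁻⁵ s⁻¹
Wind speed in SI: 97.2 knots = 50.0 m/s
Geostrophic balance rearranged: |∂P/∂n| = f ρ V_g
|∂P/∂n| = 9.76×10⁻⁵ × 1.19 × 50.0 = 5.81×10⁻³ Pa/m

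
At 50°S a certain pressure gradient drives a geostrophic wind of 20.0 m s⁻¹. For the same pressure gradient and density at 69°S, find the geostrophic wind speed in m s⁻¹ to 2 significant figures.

With the same pressure gradient and density, V_g ∝ 1/f ∝ 1/sin φ.
V₂ = V₁ · sin φ₁ / sin φ₂ = 20.0 × sin 50° / sin 69°
V₂ = 20.0 × 0.7660/0.9336 = 16 m s⁻¹

16 m s⁻¹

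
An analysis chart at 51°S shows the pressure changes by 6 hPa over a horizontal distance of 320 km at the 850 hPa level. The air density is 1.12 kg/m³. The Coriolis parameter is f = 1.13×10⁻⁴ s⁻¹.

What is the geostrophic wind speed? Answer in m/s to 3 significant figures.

Pressure gradient: |∂P/∂n| = 600 Pa / 320000 m = 1.88×10⁻³ Pa/m
Geostrophic balance (pressure-gradient force = Coriolis force):
V_g = (1/(fρ)) |∂P/∂n| = 1.88×10⁻³ / (1.13×10⁻⁴ × 1.12) = 14.8 m/s

14.8 m/s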